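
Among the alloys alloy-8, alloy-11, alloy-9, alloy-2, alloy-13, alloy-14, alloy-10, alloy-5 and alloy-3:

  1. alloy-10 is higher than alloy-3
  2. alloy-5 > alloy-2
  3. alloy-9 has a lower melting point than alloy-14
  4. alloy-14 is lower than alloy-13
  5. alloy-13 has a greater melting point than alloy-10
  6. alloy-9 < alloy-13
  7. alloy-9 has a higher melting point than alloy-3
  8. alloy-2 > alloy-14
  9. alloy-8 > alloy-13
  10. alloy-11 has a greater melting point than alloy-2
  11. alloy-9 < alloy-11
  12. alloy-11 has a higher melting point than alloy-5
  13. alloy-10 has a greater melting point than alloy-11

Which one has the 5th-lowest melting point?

Piecing the relations together gives one ordering: alloy-3 < alloy-9 < alloy-14 < alloy-2 < alloy-5 < alloy-11 < alloy-10 < alloy-13 < alloy-8.
The 5th smallest is alloy-5.

alloy-5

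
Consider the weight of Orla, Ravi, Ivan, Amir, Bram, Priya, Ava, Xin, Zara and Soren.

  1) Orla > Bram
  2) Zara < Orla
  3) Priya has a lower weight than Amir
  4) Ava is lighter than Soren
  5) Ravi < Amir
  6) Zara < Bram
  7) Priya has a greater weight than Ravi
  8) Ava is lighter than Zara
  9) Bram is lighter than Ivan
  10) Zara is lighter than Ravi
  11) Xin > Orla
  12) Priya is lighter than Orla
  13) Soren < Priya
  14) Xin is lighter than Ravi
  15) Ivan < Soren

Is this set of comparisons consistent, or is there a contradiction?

Chaining the given relations yields Priya < Orla < Xin < Ravi, so Priya < Ravi. But one relation states Ravi < Priya. These cannot both hold.

inconsistent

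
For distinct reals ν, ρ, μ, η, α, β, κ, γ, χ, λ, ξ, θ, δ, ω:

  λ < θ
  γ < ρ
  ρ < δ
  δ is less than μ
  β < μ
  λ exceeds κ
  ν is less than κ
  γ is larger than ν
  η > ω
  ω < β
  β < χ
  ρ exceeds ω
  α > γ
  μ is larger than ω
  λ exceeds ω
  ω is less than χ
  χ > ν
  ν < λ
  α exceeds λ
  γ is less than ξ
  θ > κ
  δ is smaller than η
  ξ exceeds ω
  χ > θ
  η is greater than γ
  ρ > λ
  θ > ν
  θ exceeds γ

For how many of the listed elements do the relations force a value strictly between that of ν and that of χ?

4

Chaining upward from ν reaches: κ, γ, λ, θ, ξ, ρ, δ, α, η, μ.
Chaining downward from χ reaches: ω, κ, γ, λ, β, θ.
Strictly between ν and χ are those in both lists: κ, γ, λ, θ — 4 elements.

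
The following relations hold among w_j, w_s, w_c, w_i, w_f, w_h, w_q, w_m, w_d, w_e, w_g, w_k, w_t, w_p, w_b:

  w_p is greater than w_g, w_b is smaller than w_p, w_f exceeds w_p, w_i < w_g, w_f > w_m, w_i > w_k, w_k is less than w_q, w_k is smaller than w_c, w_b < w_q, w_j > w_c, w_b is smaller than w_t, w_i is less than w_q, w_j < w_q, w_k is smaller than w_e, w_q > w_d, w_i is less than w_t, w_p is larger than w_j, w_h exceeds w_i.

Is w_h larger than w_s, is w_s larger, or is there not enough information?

Following every chain through w_h: below w_h we get w_k, w_i.
w_s is not reached, and no chain runs the other way from w_s to w_h.
So the given relations leave the order of w_h and w_s undetermined.

undetermined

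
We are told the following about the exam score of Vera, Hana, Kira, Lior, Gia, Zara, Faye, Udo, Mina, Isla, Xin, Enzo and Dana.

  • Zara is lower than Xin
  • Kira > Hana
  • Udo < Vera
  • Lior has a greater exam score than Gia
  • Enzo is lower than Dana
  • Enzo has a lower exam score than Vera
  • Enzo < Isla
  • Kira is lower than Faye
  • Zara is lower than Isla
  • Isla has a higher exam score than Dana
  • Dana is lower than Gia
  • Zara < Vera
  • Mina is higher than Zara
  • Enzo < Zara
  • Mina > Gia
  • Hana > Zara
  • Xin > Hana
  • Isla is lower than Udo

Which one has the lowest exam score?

Zara is not least since Enzo < Zara; Dana is not least since Enzo < Dana; Hana is not least since Zara < Hana; Gia is not least since Dana < Gia; Isla is not least since Zara < Isla; Kira is not least since Hana < Kira; Udo is not least since Isla < Udo; Lior is not least since Gia < Lior; Xin is not least since Hana < Xin; Faye is not least since Kira < Faye; Vera is not least since Zara < Vera; Mina is not least since Zara < Mina.
Only Enzo has nothing below it, so Enzo is the lowest exam score.

Enzo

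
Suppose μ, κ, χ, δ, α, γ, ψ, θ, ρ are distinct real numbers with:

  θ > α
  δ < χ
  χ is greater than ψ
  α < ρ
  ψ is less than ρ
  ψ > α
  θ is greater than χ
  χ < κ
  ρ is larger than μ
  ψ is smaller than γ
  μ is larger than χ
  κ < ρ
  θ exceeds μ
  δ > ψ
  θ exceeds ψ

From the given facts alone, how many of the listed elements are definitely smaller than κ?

4

From κ the given relations immediately reach χ.
From those, ψ, δ — 3 in total.
From those, α — 4 in total.
No other element is forced below κ by the given relations, so the count is 4.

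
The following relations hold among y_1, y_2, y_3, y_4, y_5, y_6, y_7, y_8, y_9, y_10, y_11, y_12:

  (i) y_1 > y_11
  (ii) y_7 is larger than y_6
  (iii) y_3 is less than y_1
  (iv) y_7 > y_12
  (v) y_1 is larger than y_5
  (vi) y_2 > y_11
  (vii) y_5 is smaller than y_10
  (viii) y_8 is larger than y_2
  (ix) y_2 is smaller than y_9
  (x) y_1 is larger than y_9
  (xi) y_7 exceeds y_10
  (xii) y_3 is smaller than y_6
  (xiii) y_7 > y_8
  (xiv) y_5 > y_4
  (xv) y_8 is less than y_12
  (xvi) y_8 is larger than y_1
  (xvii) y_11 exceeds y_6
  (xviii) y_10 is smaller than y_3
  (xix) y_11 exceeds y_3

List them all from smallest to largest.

Each adjacent pair is fixed by a given relation: y_4 < y_5; y_5 < y_10; y_10 < y_3; y_3 < y_6; y_6 < y_11; y_11 < y_2; y_2 < y_9; y_9 < y_1; y_1 < y_8; y_8 < y_12; y_12 < y_7. Chaining them end to end gives the full order.

y_4 < y_5 < y_10 < y_3 < y_6 < y_11 < y_2 < y_9 < y_1 < y_8 < y_12 < y_7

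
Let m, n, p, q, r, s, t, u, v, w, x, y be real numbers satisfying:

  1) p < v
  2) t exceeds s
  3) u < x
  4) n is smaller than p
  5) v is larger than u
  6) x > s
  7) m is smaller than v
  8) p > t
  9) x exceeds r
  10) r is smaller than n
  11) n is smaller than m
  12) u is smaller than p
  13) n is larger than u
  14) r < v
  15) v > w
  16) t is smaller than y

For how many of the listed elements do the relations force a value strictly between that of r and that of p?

The relations place r below p. An element lies strictly between them when it is forced above r and also forced below p.
Above r: {n, x, m, v}. Below p: {s, t, u, n}.
Intersection: {n} — 1.

1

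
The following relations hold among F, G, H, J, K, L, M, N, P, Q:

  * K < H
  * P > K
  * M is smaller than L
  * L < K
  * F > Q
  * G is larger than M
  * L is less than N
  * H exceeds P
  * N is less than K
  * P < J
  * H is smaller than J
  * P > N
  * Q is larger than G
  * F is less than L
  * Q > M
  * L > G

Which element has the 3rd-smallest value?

Chaining the given pairs: M < G < Q < F < L < N < K < P < H < J.
The 3rd smallest is Q.

Q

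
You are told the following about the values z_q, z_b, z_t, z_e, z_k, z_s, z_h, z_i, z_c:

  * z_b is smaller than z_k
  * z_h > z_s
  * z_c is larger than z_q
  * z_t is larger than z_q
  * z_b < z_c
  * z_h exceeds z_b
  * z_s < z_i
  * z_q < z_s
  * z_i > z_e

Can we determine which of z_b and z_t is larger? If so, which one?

Following every chain through z_b: above z_b we get z_k, z_c, z_h.
z_t is not reached, and no chain runs the other way from z_t to z_b.
So the given relations leave the order of z_b and z_t undetermined.

undetermined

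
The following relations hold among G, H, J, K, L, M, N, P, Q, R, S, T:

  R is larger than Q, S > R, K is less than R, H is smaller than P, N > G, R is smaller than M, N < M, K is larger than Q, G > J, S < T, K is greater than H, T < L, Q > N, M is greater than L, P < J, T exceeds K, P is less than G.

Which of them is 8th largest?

Piecing the relations together gives one ordering: H < P < J < G < N < Q < K < R < S < T < L < M.
The 8th largest is N.

N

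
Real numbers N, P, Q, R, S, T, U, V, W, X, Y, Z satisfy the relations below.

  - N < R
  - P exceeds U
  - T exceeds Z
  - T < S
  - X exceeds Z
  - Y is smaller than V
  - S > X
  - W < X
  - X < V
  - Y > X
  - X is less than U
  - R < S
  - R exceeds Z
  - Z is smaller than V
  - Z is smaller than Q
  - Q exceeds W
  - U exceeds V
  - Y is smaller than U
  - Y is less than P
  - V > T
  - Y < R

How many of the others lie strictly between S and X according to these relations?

2

Chaining upward from X reaches: Y, R, V, U, P.
Chaining downward from S reaches: Z, N, W, T, Y, R.
Strictly between X and S are those in both lists: Y, R — 2 elements.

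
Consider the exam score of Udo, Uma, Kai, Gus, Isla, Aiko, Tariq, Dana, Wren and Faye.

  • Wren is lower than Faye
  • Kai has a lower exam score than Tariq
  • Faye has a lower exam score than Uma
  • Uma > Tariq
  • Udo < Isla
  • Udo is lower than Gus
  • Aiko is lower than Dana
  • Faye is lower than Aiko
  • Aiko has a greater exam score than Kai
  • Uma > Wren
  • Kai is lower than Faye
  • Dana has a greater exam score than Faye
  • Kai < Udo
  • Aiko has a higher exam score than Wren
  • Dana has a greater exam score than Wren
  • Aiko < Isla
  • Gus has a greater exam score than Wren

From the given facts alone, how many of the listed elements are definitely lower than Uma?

Directly below Uma: Wren, Faye, Tariq.
One step further: Kai (4 so far).
Nothing else is reachable below Uma; 4 in all.

4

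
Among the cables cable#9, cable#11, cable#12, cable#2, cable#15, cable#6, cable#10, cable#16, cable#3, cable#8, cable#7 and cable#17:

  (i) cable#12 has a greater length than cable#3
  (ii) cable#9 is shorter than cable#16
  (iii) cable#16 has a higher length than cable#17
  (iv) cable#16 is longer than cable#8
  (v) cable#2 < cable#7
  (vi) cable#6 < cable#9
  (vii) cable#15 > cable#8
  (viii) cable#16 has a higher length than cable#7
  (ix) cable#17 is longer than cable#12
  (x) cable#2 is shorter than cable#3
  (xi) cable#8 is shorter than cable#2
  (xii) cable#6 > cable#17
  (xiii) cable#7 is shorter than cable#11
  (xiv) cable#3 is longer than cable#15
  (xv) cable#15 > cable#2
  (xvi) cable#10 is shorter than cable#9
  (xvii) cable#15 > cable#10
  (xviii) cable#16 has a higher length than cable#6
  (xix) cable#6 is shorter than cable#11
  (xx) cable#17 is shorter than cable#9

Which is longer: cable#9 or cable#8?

cable#8 < cable#2 and cable#2 < cable#15 give cable#8 < cable#15.
Then cable#15 < cable#3 extends the chain to cable#3.
With cable#3 < cable#12: cable#8 < cable#2 < cable#15 < cable#3 < cable#12.
With cable#12 < cable#17: cable#8 < cable#2 < cable#15 < cable#3 < cable#12 < cable#17.
Then cable#17 < cable#6 extends the chain to cable#6.
With cable#6 < cable#9: cable#8 < cable#2 < cable#15 < cable#3 < cable#12 < cable#17 < cable#6 < cable#9.
So cable#8 < cable#9; cable#9 is the longer of the two.

cable#9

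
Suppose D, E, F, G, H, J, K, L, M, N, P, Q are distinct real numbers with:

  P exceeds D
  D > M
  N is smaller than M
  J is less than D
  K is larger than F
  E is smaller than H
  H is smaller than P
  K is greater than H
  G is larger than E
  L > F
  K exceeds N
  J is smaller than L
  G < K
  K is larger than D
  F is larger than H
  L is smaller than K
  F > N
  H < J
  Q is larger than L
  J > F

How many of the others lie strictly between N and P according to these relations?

Chaining upward from N reaches: M, F, J, D, L, K, Q.
Chaining downward from P reaches: E, H, M, F, J, D.
Strictly between N and P are those in both lists: M, F, J, D — 4 elements.

4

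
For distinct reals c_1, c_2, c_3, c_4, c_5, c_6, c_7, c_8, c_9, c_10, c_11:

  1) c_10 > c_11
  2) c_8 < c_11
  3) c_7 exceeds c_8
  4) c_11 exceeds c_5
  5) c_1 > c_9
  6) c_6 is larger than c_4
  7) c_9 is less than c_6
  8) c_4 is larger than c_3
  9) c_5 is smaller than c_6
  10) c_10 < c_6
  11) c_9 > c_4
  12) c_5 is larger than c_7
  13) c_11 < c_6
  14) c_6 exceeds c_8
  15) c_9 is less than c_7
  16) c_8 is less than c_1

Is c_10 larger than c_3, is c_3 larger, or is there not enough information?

c_10

Link the given pairs in sequence: c_3 < c_4; c_4 < c_9; c_9 < c_7; c_7 < c_5; c_5 < c_11; c_11 < c_10.
Chaining these gives c_3 < c_4 < c_9 < c_7 < c_5 < c_11 < c_10.
So c_10 is larger.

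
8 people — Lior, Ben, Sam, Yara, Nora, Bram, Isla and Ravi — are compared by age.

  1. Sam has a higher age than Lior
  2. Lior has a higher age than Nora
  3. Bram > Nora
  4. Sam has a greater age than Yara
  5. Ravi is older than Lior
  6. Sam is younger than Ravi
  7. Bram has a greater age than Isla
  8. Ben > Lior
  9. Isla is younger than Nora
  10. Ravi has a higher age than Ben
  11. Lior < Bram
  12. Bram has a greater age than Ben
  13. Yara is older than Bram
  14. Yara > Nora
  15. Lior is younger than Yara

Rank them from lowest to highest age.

Each adjacent pair is fixed by a given relation: Isla < Nora; Nora < Lior; Lior < Ben; Ben < Bram; Bram < Yara; Yara < Sam; Sam < Ravi. Chaining them end to end gives the full order.

Isla < Nora < Lior < Ben < Bram < Yara < Sam < Ravi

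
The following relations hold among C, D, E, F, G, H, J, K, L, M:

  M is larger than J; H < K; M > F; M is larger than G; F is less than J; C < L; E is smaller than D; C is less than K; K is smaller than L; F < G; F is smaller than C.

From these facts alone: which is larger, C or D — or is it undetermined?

Following every chain through C: above C we get K, L; below C we get F.
D is not reached, and no chain runs the other way from D to C.
So the given relations leave the order of C and D undetermined.

undetermined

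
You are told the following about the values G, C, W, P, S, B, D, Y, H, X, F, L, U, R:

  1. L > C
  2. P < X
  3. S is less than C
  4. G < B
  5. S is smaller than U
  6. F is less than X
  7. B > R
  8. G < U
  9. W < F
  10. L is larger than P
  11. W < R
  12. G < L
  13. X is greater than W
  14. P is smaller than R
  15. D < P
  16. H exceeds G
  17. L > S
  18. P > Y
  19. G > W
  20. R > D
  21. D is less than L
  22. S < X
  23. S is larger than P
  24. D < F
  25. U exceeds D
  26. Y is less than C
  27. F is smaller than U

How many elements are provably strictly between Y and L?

The relations place Y below L. An element lies strictly between them when it is forced above Y and also forced below L.
Above Y: {P, S, R, X, U, B, C}. Below L: {D, W, G, P, S, C}.
Intersection: {P, S, C} — 3.

3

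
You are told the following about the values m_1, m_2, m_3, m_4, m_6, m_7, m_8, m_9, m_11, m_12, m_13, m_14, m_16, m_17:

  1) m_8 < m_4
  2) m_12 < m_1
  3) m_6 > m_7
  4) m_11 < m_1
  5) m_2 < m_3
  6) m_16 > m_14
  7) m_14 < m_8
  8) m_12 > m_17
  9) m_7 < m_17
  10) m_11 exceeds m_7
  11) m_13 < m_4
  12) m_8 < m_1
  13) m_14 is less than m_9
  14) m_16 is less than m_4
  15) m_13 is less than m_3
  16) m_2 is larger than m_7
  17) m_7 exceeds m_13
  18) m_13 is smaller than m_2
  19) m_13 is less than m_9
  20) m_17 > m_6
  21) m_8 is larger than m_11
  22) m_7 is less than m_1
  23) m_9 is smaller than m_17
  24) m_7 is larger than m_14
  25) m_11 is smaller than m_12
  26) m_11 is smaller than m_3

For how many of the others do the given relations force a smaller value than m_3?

Directly below m_3: m_13, m_11, m_2.
One step further: m_7 (4 so far).
One step further: m_14 (5 so far).
Nothing else is reachable below m_3; 5 in all.

5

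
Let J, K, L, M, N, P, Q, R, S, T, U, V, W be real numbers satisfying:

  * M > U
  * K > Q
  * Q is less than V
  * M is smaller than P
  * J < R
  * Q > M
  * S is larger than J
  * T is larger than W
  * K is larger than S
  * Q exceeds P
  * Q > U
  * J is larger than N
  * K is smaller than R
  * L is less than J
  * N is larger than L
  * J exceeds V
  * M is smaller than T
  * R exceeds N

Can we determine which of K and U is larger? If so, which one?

K

U < M and M < P give U < P.
Then P < Q extends the chain to Q.
Then Q < V extends the chain to V.
Then V < J extends the chain to J.
With J < S: U < M < P < Q < V < J < S.
With S < K: U < M < P < Q < V < J < S < K.
So K is larger.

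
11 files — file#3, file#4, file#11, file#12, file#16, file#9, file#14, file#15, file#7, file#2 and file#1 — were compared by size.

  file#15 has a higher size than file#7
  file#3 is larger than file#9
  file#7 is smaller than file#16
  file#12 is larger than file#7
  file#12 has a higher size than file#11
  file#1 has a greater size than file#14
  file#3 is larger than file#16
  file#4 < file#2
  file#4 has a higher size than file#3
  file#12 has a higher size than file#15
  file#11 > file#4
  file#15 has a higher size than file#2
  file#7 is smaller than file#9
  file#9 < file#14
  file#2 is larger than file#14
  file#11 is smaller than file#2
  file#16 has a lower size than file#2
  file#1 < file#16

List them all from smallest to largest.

Nothing is placed below file#7, so it is least; from there file#7 < file#9; file#9 < file#14; file#14 < file#1; file#1 < file#16; file#16 < file#3; file#3 < file#4; file#4 < file#11; file#11 < file#2; file#2 < file#15; file#15 < file#12, each given directly.

file#7 < file#9 < file#14 < file#1 < file#16 < file#3 < file#4 < file#11 < file#2 < file#15 < file#12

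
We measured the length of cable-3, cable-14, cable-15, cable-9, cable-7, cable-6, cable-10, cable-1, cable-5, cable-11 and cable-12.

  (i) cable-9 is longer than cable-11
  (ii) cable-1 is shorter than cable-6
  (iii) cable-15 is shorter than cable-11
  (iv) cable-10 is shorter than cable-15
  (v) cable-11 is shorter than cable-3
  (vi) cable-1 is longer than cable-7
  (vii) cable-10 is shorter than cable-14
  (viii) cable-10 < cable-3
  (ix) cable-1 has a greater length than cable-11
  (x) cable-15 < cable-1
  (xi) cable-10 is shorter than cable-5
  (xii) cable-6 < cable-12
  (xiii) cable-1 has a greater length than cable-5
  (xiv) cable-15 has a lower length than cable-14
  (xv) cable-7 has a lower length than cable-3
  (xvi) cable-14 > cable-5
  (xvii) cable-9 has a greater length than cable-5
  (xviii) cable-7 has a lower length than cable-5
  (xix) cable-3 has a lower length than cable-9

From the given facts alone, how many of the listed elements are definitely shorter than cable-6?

Directly below cable-6: cable-1.
One step further: cable-15, cable-7, cable-5, cable-11 (5 so far).
One step further: cable-10 (6 so far).
No other element is forced below cable-6 by the given relations, so the count is 6.

6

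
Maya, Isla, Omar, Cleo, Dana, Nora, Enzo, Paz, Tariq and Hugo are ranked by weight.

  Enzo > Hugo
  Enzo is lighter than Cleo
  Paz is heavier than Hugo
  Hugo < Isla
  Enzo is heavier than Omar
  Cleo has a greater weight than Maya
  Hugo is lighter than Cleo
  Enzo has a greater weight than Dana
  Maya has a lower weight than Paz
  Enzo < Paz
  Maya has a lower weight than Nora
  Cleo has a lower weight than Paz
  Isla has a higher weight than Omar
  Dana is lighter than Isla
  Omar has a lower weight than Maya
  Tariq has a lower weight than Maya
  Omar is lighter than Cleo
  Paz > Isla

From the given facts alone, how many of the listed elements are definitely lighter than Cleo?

6

From Cleo the given relations immediately reach Omar, Hugo, Enzo, Maya.
From those, Dana, Tariq — 6 in total.
Nothing else is reachable below Cleo; 6 in all.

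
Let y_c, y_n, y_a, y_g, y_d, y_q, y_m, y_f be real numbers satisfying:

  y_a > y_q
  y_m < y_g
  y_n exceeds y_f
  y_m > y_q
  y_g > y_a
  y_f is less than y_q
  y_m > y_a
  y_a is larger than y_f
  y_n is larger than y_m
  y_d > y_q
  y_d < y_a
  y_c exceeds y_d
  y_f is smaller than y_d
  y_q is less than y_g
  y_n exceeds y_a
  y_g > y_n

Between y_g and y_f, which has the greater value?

y_g

y_f < y_q and y_q < y_d give y_f < y_d.
Then y_d < y_a extends the chain to y_a.
Then y_a < y_m extends the chain to y_m.
With y_m < y_n: y_f < y_q < y_d < y_a < y_m < y_n.
Then y_n < y_g extends the chain to y_g.
So y_f < y_g; y_g is the larger of the two.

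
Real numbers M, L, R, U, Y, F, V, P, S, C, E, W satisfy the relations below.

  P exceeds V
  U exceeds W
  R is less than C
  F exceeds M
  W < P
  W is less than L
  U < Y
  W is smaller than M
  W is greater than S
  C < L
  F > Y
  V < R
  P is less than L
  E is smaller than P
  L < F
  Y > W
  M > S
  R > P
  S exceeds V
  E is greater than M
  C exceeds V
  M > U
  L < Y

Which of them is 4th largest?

C

The consecutive relations fix a unique order: V < S < W < U < M < E < P < R < C < L < Y < F.
The 4th largest is C.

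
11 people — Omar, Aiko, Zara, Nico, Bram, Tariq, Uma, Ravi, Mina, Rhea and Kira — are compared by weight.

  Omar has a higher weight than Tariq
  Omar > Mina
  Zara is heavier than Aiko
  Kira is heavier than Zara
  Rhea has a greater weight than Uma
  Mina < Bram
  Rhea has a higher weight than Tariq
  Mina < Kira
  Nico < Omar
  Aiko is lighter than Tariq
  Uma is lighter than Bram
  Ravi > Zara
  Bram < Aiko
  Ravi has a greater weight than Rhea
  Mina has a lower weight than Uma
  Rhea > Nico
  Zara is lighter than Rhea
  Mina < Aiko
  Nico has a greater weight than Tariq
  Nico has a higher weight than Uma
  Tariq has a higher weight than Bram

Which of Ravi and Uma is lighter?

Uma

Uma < Bram and Bram < Aiko give Uma < Aiko.
With Aiko < Tariq: Uma < Bram < Aiko < Tariq.
Then Tariq < Rhea extends the chain to Rhea.
Then Rhea < Ravi extends the chain to Ravi.
So Uma < Ravi; Uma is the lighter of the two.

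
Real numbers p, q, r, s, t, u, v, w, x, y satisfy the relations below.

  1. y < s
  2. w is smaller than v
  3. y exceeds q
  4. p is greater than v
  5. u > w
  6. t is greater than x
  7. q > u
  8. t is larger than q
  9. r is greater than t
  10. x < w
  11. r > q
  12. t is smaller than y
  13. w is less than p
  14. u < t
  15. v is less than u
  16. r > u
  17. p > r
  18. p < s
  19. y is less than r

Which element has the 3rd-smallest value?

The consecutive relations fix a unique order: x < w < v < u < q < t < y < r < p < s.
The 3rd smallest is v.

v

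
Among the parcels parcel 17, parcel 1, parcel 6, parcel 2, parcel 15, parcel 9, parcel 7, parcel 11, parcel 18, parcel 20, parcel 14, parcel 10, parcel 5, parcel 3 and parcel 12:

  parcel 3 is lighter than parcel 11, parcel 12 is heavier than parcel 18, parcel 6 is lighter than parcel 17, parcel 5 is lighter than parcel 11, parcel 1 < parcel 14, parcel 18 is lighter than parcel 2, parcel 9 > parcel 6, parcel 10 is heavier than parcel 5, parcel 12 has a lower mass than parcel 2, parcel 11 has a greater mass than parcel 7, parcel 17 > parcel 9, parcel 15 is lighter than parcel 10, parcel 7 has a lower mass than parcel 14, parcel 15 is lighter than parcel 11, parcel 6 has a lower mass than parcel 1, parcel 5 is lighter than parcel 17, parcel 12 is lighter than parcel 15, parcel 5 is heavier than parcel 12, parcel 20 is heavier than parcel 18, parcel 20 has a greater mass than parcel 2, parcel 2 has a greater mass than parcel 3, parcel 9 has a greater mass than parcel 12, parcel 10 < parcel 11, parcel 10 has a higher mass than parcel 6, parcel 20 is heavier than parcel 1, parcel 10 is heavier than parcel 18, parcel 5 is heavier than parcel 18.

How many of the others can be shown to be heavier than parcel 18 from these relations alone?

From parcel 18 the given relations immediately reach parcel 12, parcel 2, parcel 5, parcel 10, parcel 20.
From those, parcel 15, parcel 11, parcel 9, parcel 17 — 9 in total.
Nothing else is reachable above parcel 18; 9 in all.

9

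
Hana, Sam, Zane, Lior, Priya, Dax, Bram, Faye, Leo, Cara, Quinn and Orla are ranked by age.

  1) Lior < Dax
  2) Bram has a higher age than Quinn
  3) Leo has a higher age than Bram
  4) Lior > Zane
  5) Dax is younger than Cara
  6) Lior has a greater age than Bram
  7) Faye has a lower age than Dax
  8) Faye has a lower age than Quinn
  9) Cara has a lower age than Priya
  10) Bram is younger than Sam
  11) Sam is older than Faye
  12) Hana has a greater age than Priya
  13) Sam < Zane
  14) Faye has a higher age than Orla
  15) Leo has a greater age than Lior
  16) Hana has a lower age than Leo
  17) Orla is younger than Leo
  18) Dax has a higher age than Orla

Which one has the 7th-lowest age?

Chaining the given pairs: Orla < Faye < Quinn < Bram < Sam < Zane < Lior < Dax < Cara < Priya < Hana < Leo.
The 7th smallest is Lior.

Lior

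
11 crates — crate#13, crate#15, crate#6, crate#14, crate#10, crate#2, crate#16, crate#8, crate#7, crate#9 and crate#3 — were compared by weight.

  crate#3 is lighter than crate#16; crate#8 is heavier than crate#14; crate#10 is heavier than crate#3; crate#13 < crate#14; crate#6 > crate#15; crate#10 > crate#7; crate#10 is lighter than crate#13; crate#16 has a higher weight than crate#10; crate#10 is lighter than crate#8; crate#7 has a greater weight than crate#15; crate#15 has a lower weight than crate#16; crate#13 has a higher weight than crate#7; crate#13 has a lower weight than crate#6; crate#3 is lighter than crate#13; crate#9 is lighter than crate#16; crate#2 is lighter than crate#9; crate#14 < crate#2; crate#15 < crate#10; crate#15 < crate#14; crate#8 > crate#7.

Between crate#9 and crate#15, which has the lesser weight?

crate#15

crate#15 < crate#7 < crate#10 < crate#13 < crate#14 < crate#2 < crate#9, by transitivity through crate#7, crate#10, crate#13, crate#14, crate#2.
So crate#15 < crate#9; crate#15 is the lighter of the two.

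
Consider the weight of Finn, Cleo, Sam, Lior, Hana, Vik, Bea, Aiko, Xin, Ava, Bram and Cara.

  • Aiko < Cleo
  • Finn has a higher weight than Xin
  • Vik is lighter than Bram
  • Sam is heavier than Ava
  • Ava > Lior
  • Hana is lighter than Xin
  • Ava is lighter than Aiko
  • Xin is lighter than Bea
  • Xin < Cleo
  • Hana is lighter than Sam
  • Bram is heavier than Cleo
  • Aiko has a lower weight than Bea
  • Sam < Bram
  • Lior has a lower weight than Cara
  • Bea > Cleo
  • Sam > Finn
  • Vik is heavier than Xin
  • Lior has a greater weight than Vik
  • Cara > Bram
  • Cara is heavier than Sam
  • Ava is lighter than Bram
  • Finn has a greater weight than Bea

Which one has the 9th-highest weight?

Lior

Chaining the given pairs: Hana < Xin < Vik < Lior < Ava < Aiko < Cleo < Bea < Finn < Sam < Bram < Cara.
The 9th largest is Lior.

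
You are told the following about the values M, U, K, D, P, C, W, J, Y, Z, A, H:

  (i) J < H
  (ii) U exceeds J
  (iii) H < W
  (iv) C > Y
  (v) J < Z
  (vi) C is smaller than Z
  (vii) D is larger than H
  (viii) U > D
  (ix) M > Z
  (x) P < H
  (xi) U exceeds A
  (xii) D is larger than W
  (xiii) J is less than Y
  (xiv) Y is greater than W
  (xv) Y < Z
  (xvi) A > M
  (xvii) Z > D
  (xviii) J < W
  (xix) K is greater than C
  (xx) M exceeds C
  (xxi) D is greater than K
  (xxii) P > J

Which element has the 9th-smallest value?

The consecutive relations fix a unique order: J < P < H < W < Y < C < K < D < Z < M < A < U.
The 9th smallest is Z.

Z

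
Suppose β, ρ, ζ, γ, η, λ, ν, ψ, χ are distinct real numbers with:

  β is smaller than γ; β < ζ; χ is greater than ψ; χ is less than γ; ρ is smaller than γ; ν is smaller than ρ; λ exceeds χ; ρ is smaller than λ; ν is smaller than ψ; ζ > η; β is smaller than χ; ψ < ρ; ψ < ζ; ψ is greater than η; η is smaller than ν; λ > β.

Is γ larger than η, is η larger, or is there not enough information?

γ

η < ν and ν < ψ give η < ψ.
Then ψ < χ extends the chain to χ.
With χ < γ: η < ν < ψ < χ < γ.
So γ is larger.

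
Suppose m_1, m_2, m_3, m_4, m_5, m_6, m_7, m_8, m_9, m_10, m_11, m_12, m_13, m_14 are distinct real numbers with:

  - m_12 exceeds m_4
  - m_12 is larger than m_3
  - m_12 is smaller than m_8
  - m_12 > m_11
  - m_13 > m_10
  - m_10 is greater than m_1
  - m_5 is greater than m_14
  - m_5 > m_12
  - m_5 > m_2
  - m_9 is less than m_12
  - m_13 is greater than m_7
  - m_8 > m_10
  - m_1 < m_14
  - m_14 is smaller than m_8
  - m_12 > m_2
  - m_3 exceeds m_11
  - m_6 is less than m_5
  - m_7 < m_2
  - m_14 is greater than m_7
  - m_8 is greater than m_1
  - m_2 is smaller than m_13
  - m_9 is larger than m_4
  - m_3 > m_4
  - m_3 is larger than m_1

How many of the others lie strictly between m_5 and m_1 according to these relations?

The relations place m_1 below m_5. An element lies strictly between them when it is forced above m_1 and also forced below m_5.
Above m_1: {m_10, m_3, m_12, m_14, m_13, m_8}. Below m_5: {m_4, m_11, m_6, m_3, m_7, m_2, m_9, m_12, m_14}.
Intersection: {m_3, m_12, m_14} — 3.

3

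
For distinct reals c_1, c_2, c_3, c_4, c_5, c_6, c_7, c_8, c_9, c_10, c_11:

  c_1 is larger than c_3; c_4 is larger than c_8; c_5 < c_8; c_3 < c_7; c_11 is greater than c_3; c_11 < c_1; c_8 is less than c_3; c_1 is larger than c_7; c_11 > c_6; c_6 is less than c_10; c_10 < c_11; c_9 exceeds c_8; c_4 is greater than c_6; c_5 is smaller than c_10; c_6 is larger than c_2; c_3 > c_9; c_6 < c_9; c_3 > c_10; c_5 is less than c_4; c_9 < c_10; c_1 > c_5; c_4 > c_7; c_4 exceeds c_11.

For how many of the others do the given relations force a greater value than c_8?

Directly above c_8: c_9, c_3, c_4.
One step further: c_10, c_11, c_7, c_1 (7 so far).
Nothing else is reachable above c_8; 7 in all.

7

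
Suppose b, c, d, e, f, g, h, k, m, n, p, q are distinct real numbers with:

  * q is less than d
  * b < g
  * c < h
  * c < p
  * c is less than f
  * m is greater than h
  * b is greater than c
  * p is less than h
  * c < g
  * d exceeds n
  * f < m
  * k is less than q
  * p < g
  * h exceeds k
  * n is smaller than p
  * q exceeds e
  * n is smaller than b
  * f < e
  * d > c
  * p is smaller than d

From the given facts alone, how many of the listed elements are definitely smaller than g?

4

Directly below g: c, p, b.
One step further: n (4 so far).
Nothing else is reachable below g; 4 in all.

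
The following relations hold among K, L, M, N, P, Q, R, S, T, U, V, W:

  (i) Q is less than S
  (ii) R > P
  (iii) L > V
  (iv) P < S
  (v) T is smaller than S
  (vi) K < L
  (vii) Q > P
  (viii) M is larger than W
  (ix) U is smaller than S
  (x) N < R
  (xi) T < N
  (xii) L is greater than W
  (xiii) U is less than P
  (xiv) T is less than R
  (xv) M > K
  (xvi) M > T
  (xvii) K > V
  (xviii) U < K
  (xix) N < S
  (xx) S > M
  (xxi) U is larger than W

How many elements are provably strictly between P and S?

1

Chaining upward from P reaches: Q, R.
Chaining downward from S reaches: W, V, U, K, T, M, N, Q.
Strictly between P and S are those in both lists: Q — 1 element.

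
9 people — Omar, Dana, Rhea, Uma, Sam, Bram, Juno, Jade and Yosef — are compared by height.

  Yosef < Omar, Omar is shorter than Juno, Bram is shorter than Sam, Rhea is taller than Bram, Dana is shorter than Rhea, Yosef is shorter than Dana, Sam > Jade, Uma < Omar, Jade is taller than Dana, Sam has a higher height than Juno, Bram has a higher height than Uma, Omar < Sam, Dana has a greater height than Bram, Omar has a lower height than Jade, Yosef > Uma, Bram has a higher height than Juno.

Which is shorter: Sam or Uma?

Uma

Uma < Omar and Omar < Juno give Uma < Juno.
With Juno < Bram: Uma < Omar < Juno < Bram.
With Bram < Dana: Uma < Omar < Juno < Bram < Dana.
Then Dana < Jade extends the chain to Jade.
Then Jade < Sam extends the chain to Sam.
So Uma < Sam; Uma is the shorter of the two.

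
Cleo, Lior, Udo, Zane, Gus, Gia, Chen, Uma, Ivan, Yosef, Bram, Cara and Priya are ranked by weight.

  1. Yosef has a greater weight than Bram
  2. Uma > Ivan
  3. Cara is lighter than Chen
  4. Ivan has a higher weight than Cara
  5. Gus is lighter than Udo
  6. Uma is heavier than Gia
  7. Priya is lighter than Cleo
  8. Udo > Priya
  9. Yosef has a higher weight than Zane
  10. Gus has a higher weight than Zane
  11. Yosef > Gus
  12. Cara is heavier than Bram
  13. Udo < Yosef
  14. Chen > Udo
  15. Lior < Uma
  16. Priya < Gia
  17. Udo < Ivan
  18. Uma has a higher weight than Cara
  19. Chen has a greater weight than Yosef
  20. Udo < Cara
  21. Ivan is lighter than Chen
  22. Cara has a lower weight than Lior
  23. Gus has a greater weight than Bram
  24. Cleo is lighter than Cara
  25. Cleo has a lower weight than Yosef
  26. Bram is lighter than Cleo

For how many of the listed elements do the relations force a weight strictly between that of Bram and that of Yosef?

3

The relations place Bram below Yosef. An element lies strictly between them when it is forced above Bram and also forced below Yosef.
Above Bram: {Cleo, Gus, Udo, Cara, Ivan, Lior, Uma, Chen}. Below Yosef: {Zane, Priya, Cleo, Gus, Udo}.
Intersection: {Cleo, Gus, Udo} — 3.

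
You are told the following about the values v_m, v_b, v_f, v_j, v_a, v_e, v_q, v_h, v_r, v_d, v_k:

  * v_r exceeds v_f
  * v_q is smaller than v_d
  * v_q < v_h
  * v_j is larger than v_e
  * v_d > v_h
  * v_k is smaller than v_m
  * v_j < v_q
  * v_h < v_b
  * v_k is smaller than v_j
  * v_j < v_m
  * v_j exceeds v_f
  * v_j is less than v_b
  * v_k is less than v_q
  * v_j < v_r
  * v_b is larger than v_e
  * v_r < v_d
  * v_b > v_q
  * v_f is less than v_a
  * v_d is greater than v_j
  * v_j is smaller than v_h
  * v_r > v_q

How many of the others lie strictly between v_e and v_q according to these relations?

1

Chaining upward from v_e reaches: v_j, v_h, v_b, v_m, v_r, v_d.
Chaining downward from v_q reaches: v_f, v_k, v_j.
Strictly between v_e and v_q are those in both lists: v_j — 1 element.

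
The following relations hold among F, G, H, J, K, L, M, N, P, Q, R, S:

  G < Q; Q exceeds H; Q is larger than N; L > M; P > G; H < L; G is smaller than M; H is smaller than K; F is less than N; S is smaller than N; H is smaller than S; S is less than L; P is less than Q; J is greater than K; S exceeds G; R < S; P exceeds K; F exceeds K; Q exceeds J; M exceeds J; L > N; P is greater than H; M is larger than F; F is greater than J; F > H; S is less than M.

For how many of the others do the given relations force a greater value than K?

7

Directly above K: J, F, P.
One step further: N, Q, M (6 so far).
One step further: L (7 so far).
Nothing else is reachable above K; 7 in all.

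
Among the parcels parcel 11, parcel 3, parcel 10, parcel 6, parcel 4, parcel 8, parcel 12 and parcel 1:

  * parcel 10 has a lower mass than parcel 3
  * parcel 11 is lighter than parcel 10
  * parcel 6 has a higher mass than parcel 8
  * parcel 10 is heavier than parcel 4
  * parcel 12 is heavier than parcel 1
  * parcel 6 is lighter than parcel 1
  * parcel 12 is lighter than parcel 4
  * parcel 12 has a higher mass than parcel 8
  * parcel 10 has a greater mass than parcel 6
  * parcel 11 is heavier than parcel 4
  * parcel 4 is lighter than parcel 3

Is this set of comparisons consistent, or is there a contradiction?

consistent

The single ordering parcel 8 < parcel 6 < parcel 1 < parcel 12 < parcel 4 < parcel 11 < parcel 10 < parcel 3 satisfies every listed relation, so no contradiction arises.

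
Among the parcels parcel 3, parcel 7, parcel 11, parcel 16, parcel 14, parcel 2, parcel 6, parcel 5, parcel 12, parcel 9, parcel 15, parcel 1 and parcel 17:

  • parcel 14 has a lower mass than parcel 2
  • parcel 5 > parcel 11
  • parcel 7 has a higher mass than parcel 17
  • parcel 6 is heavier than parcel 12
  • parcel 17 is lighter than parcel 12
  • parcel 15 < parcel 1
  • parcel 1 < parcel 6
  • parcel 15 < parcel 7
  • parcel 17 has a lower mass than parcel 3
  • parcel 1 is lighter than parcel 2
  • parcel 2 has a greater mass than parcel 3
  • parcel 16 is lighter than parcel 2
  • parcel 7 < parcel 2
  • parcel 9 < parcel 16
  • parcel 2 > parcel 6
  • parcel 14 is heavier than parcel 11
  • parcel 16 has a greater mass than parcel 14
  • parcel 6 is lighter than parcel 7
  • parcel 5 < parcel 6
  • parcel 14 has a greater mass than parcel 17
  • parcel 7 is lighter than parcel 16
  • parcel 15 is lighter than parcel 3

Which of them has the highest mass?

parcel 2

parcel 17 is not greatest since parcel 17 < parcel 3; parcel 11 is not greatest since parcel 11 < parcel 14; parcel 15 is not greatest since parcel 15 < parcel 3; parcel 1 is not greatest since parcel 1 < parcel 2; parcel 14 is not greatest since parcel 14 < parcel 2; parcel 3 is not greatest since parcel 3 < parcel 2; parcel 12 is not greatest since parcel 12 < parcel 6; parcel 5 is not greatest since parcel 5 < parcel 6; parcel 6 is not greatest since parcel 6 < parcel 7; parcel 7 is not greatest since parcel 7 < parcel 16; parcel 9 is not greatest since parcel 9 < parcel 16; parcel 16 is not greatest since parcel 16 < parcel 2.
Only parcel 2 has nothing above it, so parcel 2 is the highest mass.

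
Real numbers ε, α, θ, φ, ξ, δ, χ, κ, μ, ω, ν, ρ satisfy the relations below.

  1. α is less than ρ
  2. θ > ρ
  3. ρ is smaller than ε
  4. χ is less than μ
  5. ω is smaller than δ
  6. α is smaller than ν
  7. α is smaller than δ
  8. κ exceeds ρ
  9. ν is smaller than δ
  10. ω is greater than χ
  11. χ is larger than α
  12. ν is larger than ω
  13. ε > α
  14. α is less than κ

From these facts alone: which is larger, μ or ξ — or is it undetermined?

undetermined

Following every chain through μ: below μ we get α, χ.
ξ is not reached, and no chain runs the other way from ξ to μ.
So the given relations leave the order of μ and ξ undetermined.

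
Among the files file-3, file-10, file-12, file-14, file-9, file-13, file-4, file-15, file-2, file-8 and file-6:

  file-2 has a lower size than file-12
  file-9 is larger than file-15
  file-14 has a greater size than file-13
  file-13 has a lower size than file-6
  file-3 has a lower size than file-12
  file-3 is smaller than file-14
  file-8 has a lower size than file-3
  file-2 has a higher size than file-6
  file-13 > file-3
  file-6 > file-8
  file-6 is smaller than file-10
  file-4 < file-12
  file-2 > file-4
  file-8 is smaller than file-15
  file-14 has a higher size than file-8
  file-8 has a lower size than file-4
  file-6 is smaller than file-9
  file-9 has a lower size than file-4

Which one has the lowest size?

Chaining upward from file-8: directly above it, file-3, file-6, file-15, file-14, file-4; then file-13, file-9, file-2, file-10, file-12.
That covers every other element, and nothing is given below file-8, so file-8 is the lowest size.

file-8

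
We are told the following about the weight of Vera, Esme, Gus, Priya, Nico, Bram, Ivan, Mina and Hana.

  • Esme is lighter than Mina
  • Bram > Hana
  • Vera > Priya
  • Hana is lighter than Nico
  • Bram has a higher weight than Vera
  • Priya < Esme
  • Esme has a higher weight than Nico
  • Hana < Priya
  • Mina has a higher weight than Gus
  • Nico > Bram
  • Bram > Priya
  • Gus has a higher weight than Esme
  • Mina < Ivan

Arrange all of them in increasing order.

The consecutive links are each given: Hana < Priya; Priya < Vera; Vera < Bram; Bram < Nico; Nico < Esme; Esme < Gus; Gus < Mina; Mina < Ivan.

Hana < Priya < Vera < Bram < Nico < Esme < Gus < Mina < Ivan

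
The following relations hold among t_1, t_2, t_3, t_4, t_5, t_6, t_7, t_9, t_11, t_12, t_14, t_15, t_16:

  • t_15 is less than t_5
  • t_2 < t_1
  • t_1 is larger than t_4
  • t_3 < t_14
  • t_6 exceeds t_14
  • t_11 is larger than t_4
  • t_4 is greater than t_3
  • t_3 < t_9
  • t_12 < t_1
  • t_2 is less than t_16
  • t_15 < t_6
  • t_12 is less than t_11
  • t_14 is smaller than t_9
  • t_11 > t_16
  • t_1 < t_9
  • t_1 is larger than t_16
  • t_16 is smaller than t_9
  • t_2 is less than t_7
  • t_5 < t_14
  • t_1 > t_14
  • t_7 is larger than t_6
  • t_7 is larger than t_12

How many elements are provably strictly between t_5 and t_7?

2

Chaining upward from t_5 reaches: t_14, t_6, t_1, t_9.
Chaining downward from t_7 reaches: t_12, t_3, t_2, t_15, t_14, t_6.
Strictly between t_5 and t_7 are those in both lists: t_14, t_6 — 2 elements.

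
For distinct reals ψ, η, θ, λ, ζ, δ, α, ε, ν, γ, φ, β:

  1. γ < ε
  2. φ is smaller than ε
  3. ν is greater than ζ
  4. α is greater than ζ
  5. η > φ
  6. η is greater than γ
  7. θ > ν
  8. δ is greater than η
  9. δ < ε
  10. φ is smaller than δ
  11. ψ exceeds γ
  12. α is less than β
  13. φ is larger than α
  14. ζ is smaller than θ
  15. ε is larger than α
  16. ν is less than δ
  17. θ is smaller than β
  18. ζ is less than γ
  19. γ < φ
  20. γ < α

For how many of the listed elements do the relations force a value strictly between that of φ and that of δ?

The relations place φ below δ. An element lies strictly between them when it is forced above φ and also forced below δ.
Above φ: {η, ε}. Below δ: {ζ, γ, α, ν, η}.
Intersection: {η} — 1.

1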